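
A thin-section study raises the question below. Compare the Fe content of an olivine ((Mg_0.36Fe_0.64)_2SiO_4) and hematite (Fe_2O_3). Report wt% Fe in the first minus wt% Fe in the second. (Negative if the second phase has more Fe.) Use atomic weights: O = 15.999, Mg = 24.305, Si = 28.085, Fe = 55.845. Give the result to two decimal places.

-30.46 percentage points

First mineral: 71.482 g Fe in 181.062 g formula = 39.48 wt% Fe.
Second mineral: 111.690 g Fe in 159.687 g formula = 69.94 wt% Fe.
39.48% − 69.94% gives a difference of -30.46 percentage points.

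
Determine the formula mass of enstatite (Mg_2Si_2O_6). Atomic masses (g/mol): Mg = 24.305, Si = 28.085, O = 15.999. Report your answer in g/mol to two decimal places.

M = 2(24.305) + 2(28.085) + 6(15.999)

200.77 g/mol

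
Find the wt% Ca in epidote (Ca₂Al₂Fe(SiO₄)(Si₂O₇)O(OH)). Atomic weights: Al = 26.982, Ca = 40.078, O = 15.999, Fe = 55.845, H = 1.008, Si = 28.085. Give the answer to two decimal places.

Formula mass = 2*40.078 + 2*26.982 + 1*55.845 + 3*28.085 + 13*15.999 + 1*1.008 = 483.215 g/mol, of which 80.156 g is Ca.
So Ca makes up 80.156/483.215 = 0.1659 of the mass, i.e. 16.59%.

16.59 weight percent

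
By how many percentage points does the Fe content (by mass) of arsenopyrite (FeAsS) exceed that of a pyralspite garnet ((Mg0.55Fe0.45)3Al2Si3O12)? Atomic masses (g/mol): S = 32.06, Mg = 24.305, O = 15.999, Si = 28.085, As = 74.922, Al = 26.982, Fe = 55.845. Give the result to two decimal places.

First mineral: 55.845 g Fe in 162.827 g formula = 34.30 wt% Fe.
Second mineral: 75.391 g Fe in 445.701 g formula = 16.92 wt% Fe.
34.30% − 16.92% gives a difference of 17.38 percentage points.

17.38 percentage points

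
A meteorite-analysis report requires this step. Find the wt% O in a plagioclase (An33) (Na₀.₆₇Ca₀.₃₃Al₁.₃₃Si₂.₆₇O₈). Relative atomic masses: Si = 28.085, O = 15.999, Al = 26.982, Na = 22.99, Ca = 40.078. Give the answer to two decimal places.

47.85 wt%

Molar mass of Na₀.₆₇Ca₀.₃₃Al₁.₃₃Si₂.₆₇O₈: 0.67×22.99 + 0.33×40.078 + 1.33×26.982 + 2.67×28.085 + 8×15.999 = 267.494 g/mol.
Mass of O per formula unit: 8 × 15.999 = 127.992 g.
Weight fraction O = 127.992 / 267.494 = 0.4785.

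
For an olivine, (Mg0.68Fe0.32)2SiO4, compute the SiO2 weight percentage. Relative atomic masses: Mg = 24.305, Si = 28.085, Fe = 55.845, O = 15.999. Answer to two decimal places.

37.35 wt%

Formula mass = 160.877 g/mol.
1 Si → 1.0000 mol SiO2 per formula unit; M(SiO2) = 60.083, so SiO2 mass = 60.083 g.
60.083/160.877 × 100 = 37.35 wt%.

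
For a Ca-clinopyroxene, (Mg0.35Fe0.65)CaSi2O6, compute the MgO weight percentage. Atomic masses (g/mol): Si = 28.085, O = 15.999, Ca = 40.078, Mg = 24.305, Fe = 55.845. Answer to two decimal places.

M((Mg0.35Fe0.65)CaSi2O6) = 237.048 g/mol; M(MgO) = 40.304 g/mol.
Moles MgO per formula unit = 0.35 Mg ÷ 1 = 0.3500.
MgO fraction = (0.3500 × 40.304) / 237.048 = 14.106/237.048 = 0.0595.

5.95 wt%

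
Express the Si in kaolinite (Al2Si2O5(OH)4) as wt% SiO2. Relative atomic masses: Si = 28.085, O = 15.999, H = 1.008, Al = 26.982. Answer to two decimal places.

M(Al2Si2O5(OH)4) = 258.157 g/mol; M(SiO2) = 60.083 g/mol.
Moles SiO2 per formula unit = 2 Si ÷ 1 = 2.0000.
SiO2 fraction = (2.0000 × 60.083) / 258.157 = 120.166/258.157 = 0.4655.

46.55 wt%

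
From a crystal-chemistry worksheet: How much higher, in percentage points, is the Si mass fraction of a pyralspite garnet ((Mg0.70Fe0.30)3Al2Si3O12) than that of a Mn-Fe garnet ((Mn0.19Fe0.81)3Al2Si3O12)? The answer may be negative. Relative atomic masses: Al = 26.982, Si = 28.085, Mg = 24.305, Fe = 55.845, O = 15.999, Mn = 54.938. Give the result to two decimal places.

2.58 percentage points

M((Mg0.70Fe0.30)3Al2Si3O12) = 431.508 g/mol, so wt% Si = 84.255/431.508 × 100 = 19.53%.
M((Mn0.19Fe0.81)3Al2Si3O12) = 497.225 g/mol, so wt% Si = 84.255/497.225 × 100 = 16.95%.
19.53 − 16.95 = 2.58 pp.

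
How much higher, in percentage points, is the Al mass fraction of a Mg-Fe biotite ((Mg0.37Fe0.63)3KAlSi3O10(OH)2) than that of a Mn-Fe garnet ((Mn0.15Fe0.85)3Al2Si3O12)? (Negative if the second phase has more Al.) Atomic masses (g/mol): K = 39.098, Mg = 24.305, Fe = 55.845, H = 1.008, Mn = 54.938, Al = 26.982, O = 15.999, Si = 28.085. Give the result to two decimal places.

-5.19 percentage points

Al in (Mg0.37Fe0.63)3KAlSi3O10(OH)2: molar mass 476.865 g/mol; 1×26.982 = 26.982 g → 5.66 wt%.
Al in (Mn0.15Fe0.85)3Al2Si3O12: molar mass 497.334 g/mol; 2×26.982 = 53.964 g → 10.85 wt%.
Difference = 5.66 − 10.85 = -5.19 percentage points.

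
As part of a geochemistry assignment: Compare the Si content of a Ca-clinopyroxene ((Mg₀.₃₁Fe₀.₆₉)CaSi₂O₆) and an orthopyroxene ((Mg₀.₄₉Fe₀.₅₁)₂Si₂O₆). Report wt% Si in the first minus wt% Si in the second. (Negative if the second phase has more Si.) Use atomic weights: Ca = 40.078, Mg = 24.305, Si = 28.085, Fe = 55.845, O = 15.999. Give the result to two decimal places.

Si in (Mg₀.₃₁Fe₀.₆₉)CaSi₂O₆: molar mass 238.310 g/mol; 2×28.085 = 56.170 g → 23.57 wt%.
Si in (Mg₀.₄₉Fe₀.₅₁)₂Si₂O₆: molar mass 232.945 g/mol; 2×28.085 = 56.170 g → 24.11 wt%.
Difference = 23.57 − 24.11 = -0.54 percentage points.

-0.54 percentage points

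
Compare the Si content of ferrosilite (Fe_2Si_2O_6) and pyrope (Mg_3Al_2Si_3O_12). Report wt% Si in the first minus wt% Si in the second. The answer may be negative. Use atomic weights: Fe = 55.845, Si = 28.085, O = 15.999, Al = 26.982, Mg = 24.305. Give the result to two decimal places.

Si in Fe_2Si_2O_6: molar mass 263.854 g/mol; 2×28.085 = 56.170 g → 21.29 wt%.
Si in Mg_3Al_2Si_3O_12: molar mass 403.122 g/mol; 3×28.085 = 84.255 g → 20.90 wt%.
Difference = 21.29 − 20.90 = 0.39 percentage points.

0.39 percentage points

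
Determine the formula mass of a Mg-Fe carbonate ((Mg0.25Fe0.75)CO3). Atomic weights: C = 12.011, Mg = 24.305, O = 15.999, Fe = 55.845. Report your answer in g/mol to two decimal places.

The formula mass is the sum 0.25(24.305) + 0.75(55.845) + 1(12.011) + 3(15.999).

107.97 g/mol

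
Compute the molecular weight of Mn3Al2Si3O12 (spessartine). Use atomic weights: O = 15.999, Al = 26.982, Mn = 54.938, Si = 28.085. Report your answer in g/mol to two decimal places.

495.02 g/mol

Mn: 3 × 54.938 = 164.8140
Al: 2 × 26.982 = 53.9640
Si: 3 × 28.085 = 84.2550
O: 12 × 15.999 = 191.9880
Summing the contributions gives the formula mass.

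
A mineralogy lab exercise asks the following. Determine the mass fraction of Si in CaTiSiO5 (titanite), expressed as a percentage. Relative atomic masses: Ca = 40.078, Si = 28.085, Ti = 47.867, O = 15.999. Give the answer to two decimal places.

14.33 wt%

Molar mass of CaTiSiO5: 1×40.078 + 1×47.867 + 1×28.085 + 5×15.999 = 196.025 g/mol.
Mass of Si per formula unit: 1 × 28.085 = 28.085 g.
Weight fraction Si = 28.085 / 196.025 = 0.1433.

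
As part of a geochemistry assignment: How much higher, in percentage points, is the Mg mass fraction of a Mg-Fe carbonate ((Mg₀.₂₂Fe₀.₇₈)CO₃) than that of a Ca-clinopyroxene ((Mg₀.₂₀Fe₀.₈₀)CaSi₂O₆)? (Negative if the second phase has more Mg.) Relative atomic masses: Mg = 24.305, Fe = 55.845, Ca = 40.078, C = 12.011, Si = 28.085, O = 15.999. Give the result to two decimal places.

M((Mg₀.₂₂Fe₀.₇₈)CO₃) = 108.914 g/mol, so wt% Mg = 5.347/108.914 × 100 = 4.91%.
M((Mg₀.₂₀Fe₀.₈₀)CaSi₂O₆) = 241.779 g/mol, so wt% Mg = 4.861/241.779 × 100 = 2.01%.
4.91 − 2.01 = 2.90 pp.

2.90 percentage points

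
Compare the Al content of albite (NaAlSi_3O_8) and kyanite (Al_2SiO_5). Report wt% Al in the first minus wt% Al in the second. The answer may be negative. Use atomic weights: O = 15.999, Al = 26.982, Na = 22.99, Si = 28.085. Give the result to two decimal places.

-23.01 percentage points

M(NaAlSi_3O_8) = 262.219 g/mol, so wt% Al = 26.982/262.219 × 100 = 10.29%.
M(Al_2SiO_5) = 162.044 g/mol, so wt% Al = 53.964/162.044 × 100 = 33.30%.
10.29 − 33.30 = -23.01 pp.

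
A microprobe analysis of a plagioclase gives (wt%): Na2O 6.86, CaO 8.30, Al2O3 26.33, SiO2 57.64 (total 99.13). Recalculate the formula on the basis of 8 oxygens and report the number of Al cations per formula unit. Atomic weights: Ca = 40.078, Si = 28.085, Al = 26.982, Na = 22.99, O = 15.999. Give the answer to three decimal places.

1.400 Al apfu

Na2O: 6.86/61.979 = 0.11068 mol → 0.22136 mol Na, 0.11068 mol O.
CaO: 8.30/56.077 = 0.14801 mol → 0.14801 mol Ca, 0.14801 mol O.
Al2O3: 26.33/101.961 = 0.25824 mol → 0.51648 mol Al, 0.77472 mol O.
SiO2: 57.64/60.083 = 0.95934 mol → 0.95934 mol Si, 1.91868 mol O.
Total oxygen = 2.95209 mol. Normalization factor = 8/2.95209 = 2.70994.
Al per 8 O = 0.51648 × 2.70994 = 1.400.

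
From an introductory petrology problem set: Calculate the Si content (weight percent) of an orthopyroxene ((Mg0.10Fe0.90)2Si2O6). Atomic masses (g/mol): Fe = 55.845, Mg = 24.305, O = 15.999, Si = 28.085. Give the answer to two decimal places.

21.81 weight percent

Formula mass = 0.20·24.305 + 1.80·55.845 + 2·28.085 + 6·15.999 = 257.546 g/mol, of which 56.170 g is Si.
So Si makes up 56.170/257.546 = 0.2181 of the mass, i.e. 21.81%.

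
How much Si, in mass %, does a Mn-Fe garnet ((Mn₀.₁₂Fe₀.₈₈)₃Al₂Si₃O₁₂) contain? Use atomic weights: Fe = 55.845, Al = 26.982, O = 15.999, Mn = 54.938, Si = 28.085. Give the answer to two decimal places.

16.94 mass %

Molar mass of (Mn₀.₁₂Fe₀.₈₈)₃Al₂Si₃O₁₂: 0.36·54.938 + 2.64·55.845 + 2·26.982 + 3·28.085 + 12·15.999 = 497.415 g/mol.
Mass of Si per formula unit: 3 × 28.085 = 84.255 g.
Weight fraction Si = 84.255 / 497.415 = 0.1694.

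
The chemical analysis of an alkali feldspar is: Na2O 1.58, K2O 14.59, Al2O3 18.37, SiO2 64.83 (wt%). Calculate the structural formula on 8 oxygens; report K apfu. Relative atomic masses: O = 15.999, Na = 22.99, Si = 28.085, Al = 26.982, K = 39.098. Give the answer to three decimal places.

0.861 K apfu

1.58 wt% Na2O ÷ 61.979 g/mol = 0.02549 mol, giving 0.05098 Na and 0.02549 O.
14.59 wt% K2O ÷ 94.195 g/mol = 0.15489 mol, giving 0.30978 K and 0.15489 O.
18.37 wt% Al2O3 ÷ 101.961 g/mol = 0.18017 mol, giving 0.36034 Al and 0.54051 O.
64.83 wt% SiO2 ÷ 60.083 g/mol = 1.07901 mol, giving 1.07901 Si and 2.15802 O.
Oxygen sums to 2.87891; scaling by 8/2.87891 = 2.77883 puts the formula on 8 O.
K: 0.30978 × 2.77883 = 0.861 atoms per formula unit.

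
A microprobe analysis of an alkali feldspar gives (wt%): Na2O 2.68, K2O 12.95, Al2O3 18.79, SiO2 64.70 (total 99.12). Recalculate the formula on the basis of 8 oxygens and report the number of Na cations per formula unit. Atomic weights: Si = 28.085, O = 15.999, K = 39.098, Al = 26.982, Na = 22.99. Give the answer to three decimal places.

Na2O (M=61.979): mol = 0.04324; Na = 0.08648, O = 0.04324.
K2O (M=94.195): mol = 0.13748; K = 0.27496, O = 0.13748.
Al2O3 (M=101.961): mol = 0.18429; Al = 0.36858, O = 0.55287.
SiO2 (M=60.083): mol = 1.07684; Si = 1.07684, O = 2.15368.
ΣO = 2.88727; factor = 8/ΣO = 2.77078.
Na apfu = 0.08648 × 2.77078 = 0.240.

0.240 Na apfu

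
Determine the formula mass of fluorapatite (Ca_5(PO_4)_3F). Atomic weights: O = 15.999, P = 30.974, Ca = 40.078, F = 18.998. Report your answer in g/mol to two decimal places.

504.30 g/mol

M = 5*40.078 + 3*30.974 + 12*15.999 + 1*18.998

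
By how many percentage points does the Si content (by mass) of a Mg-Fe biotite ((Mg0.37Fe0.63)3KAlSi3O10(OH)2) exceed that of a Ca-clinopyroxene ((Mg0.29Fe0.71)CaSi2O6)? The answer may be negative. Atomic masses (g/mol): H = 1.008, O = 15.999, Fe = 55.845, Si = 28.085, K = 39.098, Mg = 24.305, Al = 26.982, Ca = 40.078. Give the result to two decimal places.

-5.84 percentage points

M((Mg0.37Fe0.63)3KAlSi3O10(OH)2) = 476.865 g/mol, so wt% Si = 84.255/476.865 × 100 = 17.67%.
M((Mg0.29Fe0.71)CaSi2O6) = 238.940 g/mol, so wt% Si = 56.170/238.940 × 100 = 23.51%.
17.67 − 23.51 = -5.84 pp.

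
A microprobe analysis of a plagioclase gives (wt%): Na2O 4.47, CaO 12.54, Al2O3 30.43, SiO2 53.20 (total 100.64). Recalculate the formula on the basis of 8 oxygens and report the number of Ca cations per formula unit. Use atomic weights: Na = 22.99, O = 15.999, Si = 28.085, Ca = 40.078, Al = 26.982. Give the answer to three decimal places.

0.604 Ca apfu

Na2O: 4.47/61.979 = 0.07212 mol → 0.14424 mol Na, 0.07212 mol O.
CaO: 12.54/56.077 = 0.22362 mol → 0.22362 mol Ca, 0.22362 mol O.
Al2O3: 30.43/101.961 = 0.29845 mol → 0.59690 mol Al, 0.89535 mol O.
SiO2: 53.20/60.083 = 0.88544 mol → 0.88544 mol Si, 1.77088 mol O.
Total oxygen = 2.96197 mol. Normalization factor = 8/2.96197 = 2.70091.
Ca per 8 O = 0.22362 × 2.70091 = 0.604.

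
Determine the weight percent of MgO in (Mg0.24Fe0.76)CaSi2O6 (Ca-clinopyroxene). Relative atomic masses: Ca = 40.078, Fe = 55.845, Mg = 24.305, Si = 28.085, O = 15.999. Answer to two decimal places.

Molar mass of (Mg0.24Fe0.76)CaSi2O6 = 0.24·24.305 + 0.76·55.845 + 1·40.078 + 2·28.085 + 6·15.999 = 240.517 g/mol.
Each formula unit contains 0.24 Mg, equivalent to 0.24/1 = 0.2400 mol MgO.
M(MgO) = 1×24.305 + 1×15.999 = 40.304 g/mol.
Mass of MgO per formula unit = 0.2400 × 40.304 = 9.673 g.
MgO wt% = 9.673 / 240.517 × 100 = 4.02%.

4.02 wt%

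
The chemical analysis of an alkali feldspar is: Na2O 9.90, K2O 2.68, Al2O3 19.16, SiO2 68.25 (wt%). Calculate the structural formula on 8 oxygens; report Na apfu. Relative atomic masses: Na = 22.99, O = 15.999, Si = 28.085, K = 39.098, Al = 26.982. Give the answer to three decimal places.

9.90 wt% Na2O ÷ 61.979 g/mol = 0.15973 mol, giving 0.31946 Na and 0.15973 O.
2.68 wt% K2O ÷ 94.195 g/mol = 0.02845 mol, giving 0.05690 K and 0.02845 O.
19.16 wt% Al2O3 ÷ 101.961 g/mol = 0.18791 mol, giving 0.37582 Al and 0.56373 O.
68.25 wt% SiO2 ÷ 60.083 g/mol = 1.13593 mol, giving 1.13593 Si and 2.27186 O.
Oxygen sums to 3.02377; scaling by 8/3.02377 = 2.64570 puts the formula on 8 O.
Na: 0.31946 × 2.64570 = 0.845 atoms per formula unit.

0.845 Na apfu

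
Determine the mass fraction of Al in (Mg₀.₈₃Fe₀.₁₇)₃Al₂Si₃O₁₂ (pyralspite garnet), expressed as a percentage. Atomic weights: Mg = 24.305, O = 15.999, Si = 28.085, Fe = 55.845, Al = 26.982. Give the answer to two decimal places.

12.87 mass %

Molar mass of (Mg₀.₈₃Fe₀.₁₇)₃Al₂Si₃O₁₂: 2.49*24.305 + 0.51*55.845 + 2*26.982 + 3*28.085 + 12*15.999 = 419.207 g/mol.
Mass of Al per formula unit: 2 × 26.982 = 53.964 g.
Weight fraction Al = 53.964 / 419.207 = 0.1287.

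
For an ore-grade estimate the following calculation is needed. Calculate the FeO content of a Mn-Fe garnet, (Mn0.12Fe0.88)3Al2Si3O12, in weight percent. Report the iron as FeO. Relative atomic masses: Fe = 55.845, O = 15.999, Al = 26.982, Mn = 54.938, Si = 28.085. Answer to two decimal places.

38.13 wt%

Molar mass of (Mn0.12Fe0.88)3Al2Si3O12 = 0.36×54.938 + 2.64×55.845 + 2×26.982 + 3×28.085 + 12×15.999 = 497.415 g/mol.
Each formula unit contains 2.64 Fe, equivalent to 2.64/1 = 2.6400 mol FeO.
M(FeO) = 1×55.845 + 1×15.999 = 71.844 g/mol.
Mass of FeO per formula unit = 2.6400 × 71.844 = 189.668 g.
FeO wt% = 189.668 / 497.415 × 100 = 38.13%.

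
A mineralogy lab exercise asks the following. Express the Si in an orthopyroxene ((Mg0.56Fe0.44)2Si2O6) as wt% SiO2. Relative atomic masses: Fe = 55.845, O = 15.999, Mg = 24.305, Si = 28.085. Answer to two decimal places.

52.58 wt%

Formula mass = 228.529 g/mol.
2 Si → 2.0000 mol SiO2 per formula unit; M(SiO2) = 60.083, so SiO2 mass = 120.166 g.
120.166/228.529 × 100 = 52.58 wt%.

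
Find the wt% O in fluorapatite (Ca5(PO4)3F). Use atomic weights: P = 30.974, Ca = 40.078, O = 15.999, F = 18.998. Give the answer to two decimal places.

Formula mass = 5*40.078 + 3*30.974 + 12*15.999 + 1*18.998 = 504.298 g/mol, of which 191.988 g is O.
So O makes up 191.988/504.298 = 0.3807 of the mass, i.e. 38.07%.

38.07 weight percent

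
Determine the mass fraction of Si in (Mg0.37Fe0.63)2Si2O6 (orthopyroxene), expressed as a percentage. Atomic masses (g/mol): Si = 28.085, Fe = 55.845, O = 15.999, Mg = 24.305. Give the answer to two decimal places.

23.35 wt%

Molar mass of (Mg0.37Fe0.63)2Si2O6: 0.74*24.305 + 1.26*55.845 + 2*28.085 + 6*15.999 = 240.514 g/mol.
Mass of Si per formula unit: 2 × 28.085 = 56.170 g.
Weight fraction Si = 56.170 / 240.514 = 0.2335.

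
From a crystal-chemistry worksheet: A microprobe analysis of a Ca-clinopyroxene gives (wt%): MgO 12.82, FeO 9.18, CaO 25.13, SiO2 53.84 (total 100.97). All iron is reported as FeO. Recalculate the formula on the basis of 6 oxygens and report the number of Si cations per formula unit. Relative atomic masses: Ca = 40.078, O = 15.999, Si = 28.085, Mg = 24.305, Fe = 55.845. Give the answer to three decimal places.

12.82 wt% MgO ÷ 40.304 g/mol = 0.31808 mol, giving 0.31808 Mg and 0.31808 O.
9.18 wt% FeO ÷ 71.844 g/mol = 0.12778 mol, giving 0.12778 Fe and 0.12778 O.
25.13 wt% CaO ÷ 56.077 g/mol = 0.44813 mol, giving 0.44813 Ca and 0.44813 O.
53.84 wt% SiO2 ÷ 60.083 g/mol = 0.89609 mol, giving 0.89609 Si and 1.79218 O.
Oxygen sums to 2.68617; scaling by 6/2.68617 = 2.23366 puts the formula on 6 O.
Si: 0.89609 × 2.23366 = 2.002 atoms per formula unit.

2.002 Si apfu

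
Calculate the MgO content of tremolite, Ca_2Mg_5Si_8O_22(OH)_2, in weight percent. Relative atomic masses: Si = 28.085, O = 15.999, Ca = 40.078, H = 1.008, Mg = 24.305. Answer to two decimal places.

Molar mass of Ca_2Mg_5Si_8O_22(OH)_2 = 2·40.078 + 5·24.305 + 8·28.085 + 24·15.999 + 2·1.008 = 812.353 g/mol.
Each formula unit contains 5 Mg, equivalent to 5/1 = 5.0000 mol MgO.
M(MgO) = 1×24.305 + 1×15.999 = 40.304 g/mol.
Mass of MgO per formula unit = 5.0000 × 40.304 = 201.520 g.
MgO wt% = 201.520 / 812.353 × 100 = 24.81%.

24.81 wt%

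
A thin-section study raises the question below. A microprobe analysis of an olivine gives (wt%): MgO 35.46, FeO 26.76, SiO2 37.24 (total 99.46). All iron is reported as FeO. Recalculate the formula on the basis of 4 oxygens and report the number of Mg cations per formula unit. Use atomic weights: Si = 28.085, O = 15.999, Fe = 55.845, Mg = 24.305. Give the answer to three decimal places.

1.412 Mg apfu

MgO (M=40.304): mol = 0.87981; Mg = 0.87981, O = 0.87981.
FeO (M=71.844): mol = 0.37247; Fe = 0.37247, O = 0.37247.
SiO2 (M=60.083): mol = 0.61981; Si = 0.61981, O = 1.23962.
ΣO = 2.49190; factor = 4/ΣO = 1.60520.
Mg apfu = 0.87981 × 1.60520 = 1.412.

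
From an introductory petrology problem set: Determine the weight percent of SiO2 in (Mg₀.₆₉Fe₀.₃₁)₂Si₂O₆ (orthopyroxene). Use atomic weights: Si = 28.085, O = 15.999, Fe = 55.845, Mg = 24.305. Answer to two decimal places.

Formula mass = 220.329 g/mol.
2 Si → 2.0000 mol SiO2 per formula unit; M(SiO2) = 60.083, so SiO2 mass = 120.166 g.
120.166/220.329 × 100 = 54.54 wt%.

54.54 wt%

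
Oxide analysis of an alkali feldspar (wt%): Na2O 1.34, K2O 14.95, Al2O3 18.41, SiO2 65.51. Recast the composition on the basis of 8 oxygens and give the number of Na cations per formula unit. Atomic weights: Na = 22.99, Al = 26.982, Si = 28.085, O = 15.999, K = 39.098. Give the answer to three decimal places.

Na2O (M=61.979): mol = 0.02162; Na = 0.04324, O = 0.02162.
K2O (M=94.195): mol = 0.15871; K = 0.31742, O = 0.15871.
Al2O3 (M=101.961): mol = 0.18056; Al = 0.36112, O = 0.54168.
SiO2 (M=60.083): mol = 1.09033; Si = 1.09033, O = 2.18066.
ΣO = 2.90267; factor = 8/ΣO = 2.75608.
Na apfu = 0.04324 × 2.75608 = 0.119.

0.119 Na apfu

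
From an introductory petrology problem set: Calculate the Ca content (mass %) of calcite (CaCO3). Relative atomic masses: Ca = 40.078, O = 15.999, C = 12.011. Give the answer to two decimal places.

40.04 mass %

M(CaCO3) = 100.086 g/mol.
Ca contributes 1 × 40.078 = 40.078 g per mole.
40.078/100.086 = 0.4004 → 40.04%.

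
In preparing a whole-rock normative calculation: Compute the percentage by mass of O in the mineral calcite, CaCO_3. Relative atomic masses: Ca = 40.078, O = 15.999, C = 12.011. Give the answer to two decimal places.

47.96 mass %

Molar mass of CaCO_3: 1*40.078 + 1*12.011 + 3*15.999 = 100.086 g/mol.
Mass of O per formula unit: 3 × 15.999 = 47.997 g.
Weight fraction O = 47.997 / 100.086 = 0.4796.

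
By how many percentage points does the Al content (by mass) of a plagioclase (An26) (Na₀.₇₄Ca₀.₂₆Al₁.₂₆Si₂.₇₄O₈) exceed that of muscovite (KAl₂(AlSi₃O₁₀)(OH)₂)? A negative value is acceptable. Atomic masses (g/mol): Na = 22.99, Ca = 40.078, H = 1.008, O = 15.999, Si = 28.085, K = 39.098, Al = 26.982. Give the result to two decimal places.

First mineral: 33.997 g Al in 266.375 g formula = 12.76 wt% Al.
Second mineral: 80.946 g Al in 398.303 g formula = 20.32 wt% Al.
12.76% − 20.32% gives a difference of -7.56 percentage points.

-7.56 percentage points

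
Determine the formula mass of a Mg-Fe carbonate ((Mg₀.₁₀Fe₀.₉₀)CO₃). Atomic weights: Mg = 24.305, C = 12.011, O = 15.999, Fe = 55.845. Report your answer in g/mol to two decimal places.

112.70 g/mol

Mg: 0.10 × 24.305 = 2.4305
Fe: 0.90 × 55.845 = 50.2605
C: 1 × 12.011 = 12.0110
O: 3 × 15.999 = 47.9970
Summing the contributions gives the formula mass.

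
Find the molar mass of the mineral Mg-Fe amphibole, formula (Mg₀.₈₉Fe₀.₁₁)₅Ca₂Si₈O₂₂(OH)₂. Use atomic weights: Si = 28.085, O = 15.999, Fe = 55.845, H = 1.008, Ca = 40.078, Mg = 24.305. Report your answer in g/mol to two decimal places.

829.70 g/mol

The formula mass is the sum 4.45(24.305) + 0.55(55.845) + 2(40.078) + 8(28.085) + 24(15.999) + 2(1.008).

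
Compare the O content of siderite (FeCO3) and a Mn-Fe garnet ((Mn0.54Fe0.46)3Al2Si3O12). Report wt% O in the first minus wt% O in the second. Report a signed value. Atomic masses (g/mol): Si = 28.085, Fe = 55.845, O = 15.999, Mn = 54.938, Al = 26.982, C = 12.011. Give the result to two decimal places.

2.74 percentage points

First mineral: 47.997 g O in 115.853 g formula = 41.43 wt% O.
Second mineral: 191.988 g O in 496.273 g formula = 38.69 wt% O.
41.43% − 38.69% gives a difference of 2.74 percentage points.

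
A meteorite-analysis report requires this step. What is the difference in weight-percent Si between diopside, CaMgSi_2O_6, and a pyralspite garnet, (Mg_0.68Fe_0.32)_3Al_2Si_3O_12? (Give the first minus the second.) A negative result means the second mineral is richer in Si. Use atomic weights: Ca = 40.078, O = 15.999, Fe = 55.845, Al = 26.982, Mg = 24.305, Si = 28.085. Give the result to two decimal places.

6.50 percentage points

Si in CaMgSi_2O_6: molar mass 216.547 g/mol; 2×28.085 = 56.170 g → 25.94 wt%.
Si in (Mg_0.68Fe_0.32)_3Al_2Si_3O_12: molar mass 433.400 g/mol; 3×28.085 = 84.255 g → 19.44 wt%.
Difference = 25.94 − 19.44 = 6.50 percentage points.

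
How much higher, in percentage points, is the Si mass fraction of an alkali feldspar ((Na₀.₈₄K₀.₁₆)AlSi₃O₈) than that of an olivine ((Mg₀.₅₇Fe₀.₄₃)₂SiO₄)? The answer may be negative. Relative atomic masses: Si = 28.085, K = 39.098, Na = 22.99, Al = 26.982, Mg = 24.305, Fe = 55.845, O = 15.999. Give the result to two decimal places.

15.08 percentage points

Si in (Na₀.₈₄K₀.₁₆)AlSi₃O₈: molar mass 264.796 g/mol; 3×28.085 = 84.255 g → 31.82 wt%.
Si in (Mg₀.₅₇Fe₀.₄₃)₂SiO₄: molar mass 167.815 g/mol; 1×28.085 = 28.085 g → 16.74 wt%.
Difference = 31.82 − 16.74 = 15.08 percentage points.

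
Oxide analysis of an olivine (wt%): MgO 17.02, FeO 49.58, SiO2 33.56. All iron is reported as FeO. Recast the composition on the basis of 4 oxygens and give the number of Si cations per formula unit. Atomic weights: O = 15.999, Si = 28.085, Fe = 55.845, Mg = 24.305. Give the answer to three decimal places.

MgO (M=40.304): mol = 0.42229; Mg = 0.42229, O = 0.42229.
FeO (M=71.844): mol = 0.69011; Fe = 0.69011, O = 0.69011.
SiO2 (M=60.083): mol = 0.55856; Si = 0.55856, O = 1.11712.
ΣO = 2.22952; factor = 4/ΣO = 1.79411.
Si apfu = 0.55856 × 1.79411 = 1.002.

1.002 Si apfu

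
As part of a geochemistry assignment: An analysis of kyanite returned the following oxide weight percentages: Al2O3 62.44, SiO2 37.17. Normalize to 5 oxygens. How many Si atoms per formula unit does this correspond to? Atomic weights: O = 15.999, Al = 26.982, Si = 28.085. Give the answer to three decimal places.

62.44 wt% Al2O3 ÷ 101.961 g/mol = 0.61239 mol, giving 1.22478 Al and 1.83717 O.
37.17 wt% SiO2 ÷ 60.083 g/mol = 0.61864 mol, giving 0.61864 Si and 1.23728 O.
Oxygen sums to 3.07445; scaling by 5/3.07445 = 1.62631 puts the formula on 5 O.
Si: 0.61864 × 1.62631 = 1.006 atoms per formula unit.

1.006 Si apfu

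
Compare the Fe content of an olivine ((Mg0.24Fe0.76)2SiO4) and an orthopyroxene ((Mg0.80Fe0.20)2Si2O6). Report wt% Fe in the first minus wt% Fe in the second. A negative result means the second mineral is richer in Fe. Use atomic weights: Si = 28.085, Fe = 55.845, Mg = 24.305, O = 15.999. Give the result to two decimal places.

Fe in (Mg0.24Fe0.76)2SiO4: molar mass 188.632 g/mol; 1.52×55.845 = 84.884 g → 45.00 wt%.
Fe in (Mg0.80Fe0.20)2Si2O6: molar mass 213.390 g/mol; 0.40×55.845 = 22.338 g → 10.47 wt%.
Difference = 45.00 − 10.47 = 34.53 percentage points.

34.53 percentage points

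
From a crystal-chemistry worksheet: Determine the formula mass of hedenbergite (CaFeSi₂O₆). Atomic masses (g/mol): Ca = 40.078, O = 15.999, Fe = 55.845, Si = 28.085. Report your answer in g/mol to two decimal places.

248.09 g/mol

M = 1(40.078) + 1(55.845) + 2(28.085) + 6(15.999)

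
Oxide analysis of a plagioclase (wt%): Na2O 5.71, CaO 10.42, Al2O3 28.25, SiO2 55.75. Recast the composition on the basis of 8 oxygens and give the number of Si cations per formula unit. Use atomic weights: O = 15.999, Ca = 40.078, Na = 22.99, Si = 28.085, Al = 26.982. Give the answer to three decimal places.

2.504 Si apfu

Na2O (M=61.979): mol = 0.09213; Na = 0.18426, O = 0.09213.
CaO (M=56.077): mol = 0.18582; Ca = 0.18582, O = 0.18582.
Al2O3 (M=101.961): mol = 0.27707; Al = 0.55414, O = 0.83121.
SiO2 (M=60.083): mol = 0.92788; Si = 0.92788, O = 1.85576.
ΣO = 2.96492; factor = 8/ΣO = 2.69822.
Si apfu = 0.92788 × 2.69822 = 2.504.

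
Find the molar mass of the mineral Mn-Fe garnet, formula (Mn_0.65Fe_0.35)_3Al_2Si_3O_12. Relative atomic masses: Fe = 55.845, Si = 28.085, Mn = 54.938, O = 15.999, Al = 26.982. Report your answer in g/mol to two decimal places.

495.97 g/mol

M = 1.95*54.938 + 1.05*55.845 + 2*26.982 + 3*28.085 + 12*15.999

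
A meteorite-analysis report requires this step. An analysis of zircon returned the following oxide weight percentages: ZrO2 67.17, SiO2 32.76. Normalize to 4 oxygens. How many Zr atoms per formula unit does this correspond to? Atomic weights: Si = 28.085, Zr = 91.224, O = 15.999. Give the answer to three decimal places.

ZrO2 (M=123.222): mol = 0.54511; Zr = 0.54511, O = 1.09022.
SiO2 (M=60.083): mol = 0.54525; Si = 0.54525, O = 1.09050.
ΣO = 2.18072; factor = 4/ΣO = 1.83426.
Zr apfu = 0.54511 × 1.83426 = 1.000.

1.000 Zr apfu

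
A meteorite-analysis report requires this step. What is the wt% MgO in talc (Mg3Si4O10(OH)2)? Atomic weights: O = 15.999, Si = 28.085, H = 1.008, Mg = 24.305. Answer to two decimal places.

31.88 wt%

Formula mass = 379.259 g/mol.
3 Mg → 3.0000 mol MgO per formula unit; M(MgO) = 40.304, so MgO mass = 120.912 g.
120.912/379.259 × 100 = 31.88 wt%.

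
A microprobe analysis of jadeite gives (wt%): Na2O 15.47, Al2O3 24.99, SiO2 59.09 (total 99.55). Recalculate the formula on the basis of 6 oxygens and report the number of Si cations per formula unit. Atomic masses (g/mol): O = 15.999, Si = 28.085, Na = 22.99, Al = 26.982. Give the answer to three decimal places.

Na2O: 15.47/61.979 = 0.24960 mol → 0.49920 mol Na, 0.24960 mol O.
Al2O3: 24.99/101.961 = 0.24509 mol → 0.49018 mol Al, 0.73527 mol O.
SiO2: 59.09/60.083 = 0.98347 mol → 0.98347 mol Si, 1.96694 mol O.
Total oxygen = 2.95181 mol. Normalization factor = 6/2.95181 = 2.03265.
Si per 6 O = 0.98347 × 2.03265 = 1.999.

1.999 Si apfu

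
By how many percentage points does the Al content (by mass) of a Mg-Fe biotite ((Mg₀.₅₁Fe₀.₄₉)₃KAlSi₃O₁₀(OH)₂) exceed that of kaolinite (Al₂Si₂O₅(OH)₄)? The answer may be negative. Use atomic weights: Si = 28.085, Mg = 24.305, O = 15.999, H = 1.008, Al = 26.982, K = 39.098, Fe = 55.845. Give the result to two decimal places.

-15.08 percentage points

First mineral: 26.982 g Al in 463.618 g formula = 5.82 wt% Al.
Second mineral: 53.964 g Al in 258.157 g formula = 20.90 wt% Al.
5.82% − 20.90% gives a difference of -15.08 percentage points.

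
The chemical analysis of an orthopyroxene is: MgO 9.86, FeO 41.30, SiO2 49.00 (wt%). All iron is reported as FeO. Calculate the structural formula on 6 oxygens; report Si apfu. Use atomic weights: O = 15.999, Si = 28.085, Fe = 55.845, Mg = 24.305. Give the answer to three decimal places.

1.997 Si apfu

MgO: 9.86/40.304 = 0.24464 mol → 0.24464 mol Mg, 0.24464 mol O.
FeO: 41.30/71.844 = 0.57486 mol → 0.57486 mol Fe, 0.57486 mol O.
SiO2: 49.00/60.083 = 0.81554 mol → 0.81554 mol Si, 1.63108 mol O.
Total oxygen = 2.45058 mol. Normalization factor = 6/2.45058 = 2.44840.
Si per 6 O = 0.81554 × 2.44840 = 1.997.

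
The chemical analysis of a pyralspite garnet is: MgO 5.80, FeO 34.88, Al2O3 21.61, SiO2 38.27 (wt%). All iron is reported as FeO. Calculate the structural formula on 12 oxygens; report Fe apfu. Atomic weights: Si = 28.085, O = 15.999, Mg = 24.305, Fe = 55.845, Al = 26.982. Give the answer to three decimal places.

2.294 Fe apfu

MgO: 5.80/40.304 = 0.14391 mol → 0.14391 mol Mg, 0.14391 mol O.
FeO: 34.88/71.844 = 0.48550 mol → 0.48550 mol Fe, 0.48550 mol O.
Al2O3: 21.61/101.961 = 0.21194 mol → 0.42388 mol Al, 0.63582 mol O.
SiO2: 38.27/60.083 = 0.63695 mol → 0.63695 mol Si, 1.27390 mol O.
Total oxygen = 2.53913 mol. Normalization factor = 12/2.53913 = 4.72603.
Fe per 12 O = 0.48550 × 4.72603 = 2.294.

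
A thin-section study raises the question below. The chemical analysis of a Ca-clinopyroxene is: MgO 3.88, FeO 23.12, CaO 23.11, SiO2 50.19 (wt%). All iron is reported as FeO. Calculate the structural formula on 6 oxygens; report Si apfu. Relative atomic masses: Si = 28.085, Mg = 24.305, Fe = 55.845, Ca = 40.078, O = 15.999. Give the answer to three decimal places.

3.88 wt% MgO ÷ 40.304 g/mol = 0.09627 mol, giving 0.09627 Mg and 0.09627 O.
23.12 wt% FeO ÷ 71.844 g/mol = 0.32181 mol, giving 0.32181 Fe and 0.32181 O.
23.11 wt% CaO ÷ 56.077 g/mol = 0.41211 mol, giving 0.41211 Ca and 0.41211 O.
50.19 wt% SiO2 ÷ 60.083 g/mol = 0.83534 mol, giving 0.83534 Si and 1.67068 O.
Oxygen sums to 2.50087; scaling by 6/2.50087 = 2.39917 puts the formula on 6 O.
Si: 0.83534 × 2.39917 = 2.004 atoms per formula unit.

2.004 Si apfu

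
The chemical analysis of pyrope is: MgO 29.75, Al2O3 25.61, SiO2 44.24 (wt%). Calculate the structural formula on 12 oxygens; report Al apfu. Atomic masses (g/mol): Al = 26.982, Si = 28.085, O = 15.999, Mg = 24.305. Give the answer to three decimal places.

2.034 Al apfu

29.75 wt% MgO ÷ 40.304 g/mol = 0.73814 mol, giving 0.73814 Mg and 0.73814 O.
25.61 wt% Al2O3 ÷ 101.961 g/mol = 0.25117 mol, giving 0.50234 Al and 0.75351 O.
44.24 wt% SiO2 ÷ 60.083 g/mol = 0.73631 mol, giving 0.73631 Si and 1.47262 O.
Oxygen sums to 2.96427; scaling by 12/2.96427 = 4.04821 puts the formula on 12 O.
Al: 0.50234 × 4.04821 = 2.034 atoms per formula unit.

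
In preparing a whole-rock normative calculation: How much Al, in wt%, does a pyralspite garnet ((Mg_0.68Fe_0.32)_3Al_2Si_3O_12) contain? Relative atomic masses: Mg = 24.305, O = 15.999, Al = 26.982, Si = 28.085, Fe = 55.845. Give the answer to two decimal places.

M((Mg_0.68Fe_0.32)_3Al_2Si_3O_12) = 433.400 g/mol.
Al contributes 2 × 26.982 = 53.964 g per mole.
53.964/433.400 = 0.1245 → 12.45%.

12.45 wt%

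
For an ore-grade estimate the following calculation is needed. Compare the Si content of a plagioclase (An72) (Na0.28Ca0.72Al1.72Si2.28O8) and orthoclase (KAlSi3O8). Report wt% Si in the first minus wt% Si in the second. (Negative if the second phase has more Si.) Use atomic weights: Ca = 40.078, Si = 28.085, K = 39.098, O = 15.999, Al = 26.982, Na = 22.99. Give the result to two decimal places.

First mineral: 64.034 g Si in 273.728 g formula = 23.39 wt% Si.
Second mineral: 84.255 g Si in 278.327 g formula = 30.27 wt% Si.
23.39% − 30.27% gives a difference of -6.88 percentage points.

-6.88 percentage points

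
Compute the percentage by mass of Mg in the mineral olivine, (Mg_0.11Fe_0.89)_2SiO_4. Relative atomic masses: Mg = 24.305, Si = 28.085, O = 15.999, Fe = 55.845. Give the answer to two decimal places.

M((Mg_0.11Fe_0.89)_2SiO_4) = 196.832 g/mol.
Mg contributes 0.22 × 24.305 = 5.347 g per mole.
5.347/196.832 = 0.0272 → 2.72%.

2.72 wt%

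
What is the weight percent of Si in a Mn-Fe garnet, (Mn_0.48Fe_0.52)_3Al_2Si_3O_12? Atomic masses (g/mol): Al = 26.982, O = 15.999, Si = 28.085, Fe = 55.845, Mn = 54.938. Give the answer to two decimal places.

16.97 wt%

Formula mass = 1.44×54.938 + 1.56×55.845 + 2×26.982 + 3×28.085 + 12×15.999 = 496.436 g/mol, of which 84.255 g is Si.
So Si makes up 84.255/496.436 = 0.1697 of the mass, i.e. 16.97%.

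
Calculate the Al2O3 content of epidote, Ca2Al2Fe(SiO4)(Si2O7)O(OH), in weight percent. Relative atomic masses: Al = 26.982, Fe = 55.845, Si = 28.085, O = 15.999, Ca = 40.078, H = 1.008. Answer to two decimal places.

M(Ca2Al2Fe(SiO4)(Si2O7)O(OH)) = 483.215 g/mol; M(Al2O3) = 101.961 g/mol.
Moles Al2O3 per formula unit = 2 Al ÷ 2 = 1.0000.
Al2O3 fraction = (1.0000 × 101.961) / 483.215 = 101.961/483.215 = 0.2110.

21.10 wt%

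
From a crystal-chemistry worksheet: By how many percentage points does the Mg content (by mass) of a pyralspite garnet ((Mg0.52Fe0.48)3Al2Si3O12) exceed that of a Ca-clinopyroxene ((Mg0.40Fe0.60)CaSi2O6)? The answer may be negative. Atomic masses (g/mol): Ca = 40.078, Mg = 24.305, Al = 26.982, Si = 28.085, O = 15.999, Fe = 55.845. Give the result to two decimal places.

4.32 percentage points

M((Mg0.52Fe0.48)3Al2Si3O12) = 448.540 g/mol, so wt% Mg = 37.916/448.540 × 100 = 8.45%.
M((Mg0.40Fe0.60)CaSi2O6) = 235.471 g/mol, so wt% Mg = 9.722/235.471 × 100 = 4.13%.
8.45 − 4.13 = 4.32 pp.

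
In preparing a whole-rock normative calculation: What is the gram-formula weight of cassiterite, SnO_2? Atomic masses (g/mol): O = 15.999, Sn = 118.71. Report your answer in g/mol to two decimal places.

The formula mass is the sum 1*118.71 + 2*15.999.

150.71 g/mol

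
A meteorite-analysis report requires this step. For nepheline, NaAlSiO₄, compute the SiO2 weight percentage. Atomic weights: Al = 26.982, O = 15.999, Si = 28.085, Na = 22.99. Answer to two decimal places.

42.30 wt%

Molar mass of NaAlSiO₄ = 1×22.99 + 1×26.982 + 1×28.085 + 4×15.999 = 142.053 g/mol.
Each formula unit contains 1 Si, equivalent to 1/1 = 1.0000 mol SiO2.
M(SiO2) = 1×28.085 + 2×15.999 = 60.083 g/mol.
Mass of SiO2 per formula unit = 1.0000 × 60.083 = 60.083 g.
SiO2 wt% = 60.083 / 142.053 × 100 = 42.30%.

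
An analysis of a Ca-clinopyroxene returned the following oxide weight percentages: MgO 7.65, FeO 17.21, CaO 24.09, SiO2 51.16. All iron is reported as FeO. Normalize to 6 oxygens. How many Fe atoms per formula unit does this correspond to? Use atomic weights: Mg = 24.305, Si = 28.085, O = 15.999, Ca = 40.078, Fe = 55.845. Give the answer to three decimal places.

MgO: 7.65/40.304 = 0.18981 mol → 0.18981 mol Mg, 0.18981 mol O.
FeO: 17.21/71.844 = 0.23955 mol → 0.23955 mol Fe, 0.23955 mol O.
CaO: 24.09/56.077 = 0.42959 mol → 0.42959 mol Ca, 0.42959 mol O.
SiO2: 51.16/60.083 = 0.85149 mol → 0.85149 mol Si, 1.70298 mol O.
Total oxygen = 2.56193 mol. Normalization factor = 6/2.56193 = 2.34198.
Fe per 6 O = 0.23955 × 2.34198 = 0.561.

0.561 Fe apfu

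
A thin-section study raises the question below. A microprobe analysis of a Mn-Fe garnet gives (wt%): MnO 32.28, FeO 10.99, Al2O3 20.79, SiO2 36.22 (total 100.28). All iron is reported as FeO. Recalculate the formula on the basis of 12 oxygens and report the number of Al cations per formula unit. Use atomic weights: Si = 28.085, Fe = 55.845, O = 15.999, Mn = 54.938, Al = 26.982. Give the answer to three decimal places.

2.018 Al apfu

32.28 wt% MnO ÷ 70.937 g/mol = 0.45505 mol, giving 0.45505 Mn and 0.45505 O.
10.99 wt% FeO ÷ 71.844 g/mol = 0.15297 mol, giving 0.15297 Fe and 0.15297 O.
20.79 wt% Al2O3 ÷ 101.961 g/mol = 0.20390 mol, giving 0.40780 Al and 0.61170 O.
36.22 wt% SiO2 ÷ 60.083 g/mol = 0.60283 mol, giving 0.60283 Si and 1.20566 O.
Oxygen sums to 2.42538; scaling by 12/2.42538 = 4.94768 puts the formula on 12 O.
Al: 0.40780 × 4.94768 = 2.018 atoms per formula unit.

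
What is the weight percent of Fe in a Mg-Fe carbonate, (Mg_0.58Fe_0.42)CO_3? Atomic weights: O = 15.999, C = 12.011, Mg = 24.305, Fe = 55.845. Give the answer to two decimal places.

Formula mass = 0.58×24.305 + 0.42×55.845 + 1×12.011 + 3×15.999 = 97.560 g/mol, of which 23.455 g is Fe.
So Fe makes up 23.455/97.560 = 0.2404 of the mass, i.e. 24.04%.

24.04 wt%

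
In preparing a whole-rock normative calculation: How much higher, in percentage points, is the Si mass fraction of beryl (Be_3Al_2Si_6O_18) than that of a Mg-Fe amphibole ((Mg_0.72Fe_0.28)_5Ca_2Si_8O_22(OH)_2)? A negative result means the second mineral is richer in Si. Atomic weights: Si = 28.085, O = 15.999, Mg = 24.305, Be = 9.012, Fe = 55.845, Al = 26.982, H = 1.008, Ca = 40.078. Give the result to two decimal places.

M(Be_3Al_2Si_6O_18) = 537.492 g/mol, so wt% Si = 168.510/537.492 × 100 = 31.35%.
M((Mg_0.72Fe_0.28)_5Ca_2Si_8O_22(OH)_2) = 856.509 g/mol, so wt% Si = 224.680/856.509 × 100 = 26.23%.
31.35 − 26.23 = 5.12 pp.

5.12 percentage points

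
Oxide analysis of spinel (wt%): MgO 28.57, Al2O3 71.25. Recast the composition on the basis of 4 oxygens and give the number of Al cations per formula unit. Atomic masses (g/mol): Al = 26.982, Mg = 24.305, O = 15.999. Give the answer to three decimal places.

MgO (M=40.304): mol = 0.70886; Mg = 0.70886, O = 0.70886.
Al2O3 (M=101.961): mol = 0.69880; Al = 1.39760, O = 2.09640.
ΣO = 2.80526; factor = 4/ΣO = 1.42589.
Al apfu = 1.39760 × 1.42589 = 1.993.

1.993 Al apfu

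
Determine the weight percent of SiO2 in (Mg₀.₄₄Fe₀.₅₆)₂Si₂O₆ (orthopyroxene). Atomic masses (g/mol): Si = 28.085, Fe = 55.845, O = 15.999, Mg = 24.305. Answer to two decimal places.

Molar mass of (Mg₀.₄₄Fe₀.₅₆)₂Si₂O₆ = 0.88*24.305 + 1.12*55.845 + 2*28.085 + 6*15.999 = 236.099 g/mol.
Each formula unit contains 2 Si, equivalent to 2/1 = 2.0000 mol SiO2.
M(SiO2) = 1×28.085 + 2×15.999 = 60.083 g/mol.
Mass of SiO2 per formula unit = 2.0000 × 60.083 = 120.166 g.
SiO2 wt% = 120.166 / 236.099 × 100 = 50.90%.

50.90 wt%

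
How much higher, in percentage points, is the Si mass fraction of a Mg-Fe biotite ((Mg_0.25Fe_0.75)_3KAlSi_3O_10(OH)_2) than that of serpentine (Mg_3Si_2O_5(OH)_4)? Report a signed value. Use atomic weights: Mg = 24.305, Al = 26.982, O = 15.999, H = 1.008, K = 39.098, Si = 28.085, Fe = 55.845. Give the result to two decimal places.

-3.01 percentage points

First mineral: 84.255 g Si in 488.219 g formula = 17.26 wt% Si.
Second mineral: 56.170 g Si in 277.108 g formula = 20.27 wt% Si.
17.26% − 20.27% gives a difference of -3.01 percentage points.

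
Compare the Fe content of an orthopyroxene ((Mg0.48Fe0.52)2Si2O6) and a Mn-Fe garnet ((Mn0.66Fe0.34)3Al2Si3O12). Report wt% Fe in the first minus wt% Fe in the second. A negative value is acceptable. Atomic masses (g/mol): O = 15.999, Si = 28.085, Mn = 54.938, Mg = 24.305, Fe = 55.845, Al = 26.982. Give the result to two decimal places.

Fe in (Mg0.48Fe0.52)2Si2O6: molar mass 233.576 g/mol; 1.04×55.845 = 58.079 g → 24.87 wt%.
Fe in (Mn0.66Fe0.34)3Al2Si3O12: molar mass 495.946 g/mol; 1.02×55.845 = 56.962 g → 11.49 wt%.
Difference = 24.87 − 11.49 = 13.38 percentage points.

13.38 percentage points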